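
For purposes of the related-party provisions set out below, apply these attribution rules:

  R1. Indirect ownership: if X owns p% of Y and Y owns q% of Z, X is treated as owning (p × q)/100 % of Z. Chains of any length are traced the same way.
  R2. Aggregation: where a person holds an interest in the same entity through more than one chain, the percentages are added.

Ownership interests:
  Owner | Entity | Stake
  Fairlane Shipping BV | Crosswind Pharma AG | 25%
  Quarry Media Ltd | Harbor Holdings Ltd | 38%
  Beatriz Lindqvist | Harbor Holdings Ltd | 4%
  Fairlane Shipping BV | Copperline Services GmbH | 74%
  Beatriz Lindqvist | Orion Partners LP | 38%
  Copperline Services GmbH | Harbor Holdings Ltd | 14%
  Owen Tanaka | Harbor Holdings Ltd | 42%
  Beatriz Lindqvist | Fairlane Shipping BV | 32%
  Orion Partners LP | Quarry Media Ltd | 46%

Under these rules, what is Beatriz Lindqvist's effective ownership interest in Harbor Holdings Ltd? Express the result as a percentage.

Chain via Orion Partners LP → Quarry Media Ltd (R1): 38% × 46% × 38% = 6.6424% of Harbor Holdings Ltd.
Chain via Fairlane Shipping BV → Copperline Services GmbH (R1): 32% × 74% × 14% = 3.3152% of Harbor Holdings Ltd.
Direct interest in Harbor Holdings Ltd: 4%.
Aggregating (R2): 6.6424% + 3.3152% + 4% = 13.9576%.

13.9576%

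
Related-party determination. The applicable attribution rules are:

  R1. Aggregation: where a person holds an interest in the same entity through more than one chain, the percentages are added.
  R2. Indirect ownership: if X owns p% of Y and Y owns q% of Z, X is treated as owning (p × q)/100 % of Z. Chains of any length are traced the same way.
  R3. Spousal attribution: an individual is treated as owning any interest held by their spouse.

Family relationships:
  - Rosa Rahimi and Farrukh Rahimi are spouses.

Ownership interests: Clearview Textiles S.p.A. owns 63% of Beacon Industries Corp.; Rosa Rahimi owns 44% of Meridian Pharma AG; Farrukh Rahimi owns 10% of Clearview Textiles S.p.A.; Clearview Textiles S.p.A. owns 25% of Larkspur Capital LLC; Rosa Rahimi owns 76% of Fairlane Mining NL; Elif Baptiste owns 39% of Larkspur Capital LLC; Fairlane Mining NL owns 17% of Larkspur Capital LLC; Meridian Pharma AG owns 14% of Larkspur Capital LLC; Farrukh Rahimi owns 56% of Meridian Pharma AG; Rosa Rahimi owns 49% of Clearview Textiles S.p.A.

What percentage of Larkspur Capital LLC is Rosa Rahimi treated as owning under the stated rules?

By spousal attribution (R3), Rosa Rahimi is treated as also owning Farrukh Rahimi's interest in Clearview Textiles S.p.A, giving 49% + 10% = 59%.
By spousal attribution (R3), Rosa Rahimi is treated as also owning Farrukh Rahimi's interest in Meridian Pharma AG, giving 44% + 56% = 100%.
Chain via Clearview Textiles S.p.A. (R2): 59% × 25% = 14.75% of Larkspur Capital LLC.
Chain via Meridian Pharma AG (R2): 100% × 14% = 14% of Larkspur Capital LLC.
Chain via Fairlane Mining NL (R2): 76% × 17% = 12.92% of Larkspur Capital LLC.
Aggregating (R1): 14.75% + 14% + 12.92% = 41.67%.

41.67%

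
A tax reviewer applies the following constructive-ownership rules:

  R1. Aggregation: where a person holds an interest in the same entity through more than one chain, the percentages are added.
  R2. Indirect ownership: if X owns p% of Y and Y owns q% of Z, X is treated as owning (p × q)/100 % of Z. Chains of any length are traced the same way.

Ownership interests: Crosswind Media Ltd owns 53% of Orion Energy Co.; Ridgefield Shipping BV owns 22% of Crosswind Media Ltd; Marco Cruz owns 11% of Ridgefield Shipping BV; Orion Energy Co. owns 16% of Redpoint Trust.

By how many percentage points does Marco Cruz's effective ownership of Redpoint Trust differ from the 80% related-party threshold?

Chain via Ridgefield Shipping BV → Crosswind Media Ltd → Orion Energy Co. (R2): 11% × 22% × 53% × 16% = 0.205216% of Redpoint Trust.
0.205216% falls short of the 80% threshold by 79.794784 percentage points.

79.794784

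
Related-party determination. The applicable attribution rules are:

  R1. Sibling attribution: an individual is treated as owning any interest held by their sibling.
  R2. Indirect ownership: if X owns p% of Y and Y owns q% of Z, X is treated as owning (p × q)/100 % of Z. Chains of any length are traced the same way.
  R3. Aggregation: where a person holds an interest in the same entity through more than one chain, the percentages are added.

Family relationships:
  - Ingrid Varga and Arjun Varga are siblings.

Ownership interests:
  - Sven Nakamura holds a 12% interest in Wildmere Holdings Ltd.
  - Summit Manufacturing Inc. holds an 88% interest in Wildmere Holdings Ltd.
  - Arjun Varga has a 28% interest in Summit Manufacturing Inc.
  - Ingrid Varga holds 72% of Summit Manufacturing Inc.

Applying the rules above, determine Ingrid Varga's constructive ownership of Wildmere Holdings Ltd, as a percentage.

88%

By sibling attribution (R1), Ingrid Varga is treated as also owning Arjun Varga's interest in Summit Manufacturing Inc, giving 72% + 28% = 100%.
Chain via Summit Manufacturing Inc. (R2): 100% × 88% = 88% of Wildmere Holdings Ltd.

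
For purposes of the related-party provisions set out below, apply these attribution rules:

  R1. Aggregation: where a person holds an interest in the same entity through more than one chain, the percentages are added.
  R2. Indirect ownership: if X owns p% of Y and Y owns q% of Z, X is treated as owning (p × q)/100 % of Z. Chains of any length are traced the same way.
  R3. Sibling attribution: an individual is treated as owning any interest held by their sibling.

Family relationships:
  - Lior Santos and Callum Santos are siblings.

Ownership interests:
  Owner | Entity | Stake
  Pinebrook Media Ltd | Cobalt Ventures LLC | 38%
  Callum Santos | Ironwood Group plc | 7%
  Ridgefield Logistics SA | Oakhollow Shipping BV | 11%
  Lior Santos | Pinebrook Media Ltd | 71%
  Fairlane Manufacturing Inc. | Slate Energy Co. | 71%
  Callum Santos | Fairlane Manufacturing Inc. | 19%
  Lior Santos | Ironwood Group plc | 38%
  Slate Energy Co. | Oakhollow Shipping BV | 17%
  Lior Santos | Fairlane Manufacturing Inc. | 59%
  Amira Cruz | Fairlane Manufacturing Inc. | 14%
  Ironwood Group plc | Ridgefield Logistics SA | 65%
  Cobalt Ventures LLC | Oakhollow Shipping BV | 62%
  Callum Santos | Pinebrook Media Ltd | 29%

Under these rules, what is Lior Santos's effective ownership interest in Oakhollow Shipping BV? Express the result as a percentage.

By sibling attribution (R3), Lior Santos is treated as also owning Callum Santos's interest in Ironwood Group plc, giving 38% + 7% = 45%.
By sibling attribution (R3), Lior Santos is treated as also owning Callum Santos's interest in Pinebrook Media Ltd, giving 71% + 29% = 100%.
By sibling attribution (R3), Lior Santos is treated as also owning Callum Santos's interest in Fairlane Manufacturing Inc, giving 59% + 19% = 78%.
Chain via Ironwood Group plc → Ridgefield Logistics SA (R2): 45% × 65% × 11% = 3.2175% of Oakhollow Shipping BV.
Chain via Pinebrook Media Ltd → Cobalt Ventures LLC (R2): 100% × 38% × 62% = 23.56% of Oakhollow Shipping BV.
Chain via Fairlane Manufacturing Inc. → Slate Energy Co. (R2): 78% × 71% × 17% = 9.4146% of Oakhollow Shipping BV.
Aggregating (R1): 3.2175% + 23.56% + 9.4146% = 36.1921%.

36.1921%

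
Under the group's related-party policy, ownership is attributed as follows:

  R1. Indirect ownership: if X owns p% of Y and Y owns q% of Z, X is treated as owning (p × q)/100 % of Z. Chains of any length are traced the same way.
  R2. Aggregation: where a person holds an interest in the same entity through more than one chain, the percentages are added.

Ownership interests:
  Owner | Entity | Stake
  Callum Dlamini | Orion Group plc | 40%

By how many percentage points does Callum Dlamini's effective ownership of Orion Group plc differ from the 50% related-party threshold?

Direct interest in Orion Group plc: 40%.
40% falls short of the 50% threshold by 10 percentage points.

10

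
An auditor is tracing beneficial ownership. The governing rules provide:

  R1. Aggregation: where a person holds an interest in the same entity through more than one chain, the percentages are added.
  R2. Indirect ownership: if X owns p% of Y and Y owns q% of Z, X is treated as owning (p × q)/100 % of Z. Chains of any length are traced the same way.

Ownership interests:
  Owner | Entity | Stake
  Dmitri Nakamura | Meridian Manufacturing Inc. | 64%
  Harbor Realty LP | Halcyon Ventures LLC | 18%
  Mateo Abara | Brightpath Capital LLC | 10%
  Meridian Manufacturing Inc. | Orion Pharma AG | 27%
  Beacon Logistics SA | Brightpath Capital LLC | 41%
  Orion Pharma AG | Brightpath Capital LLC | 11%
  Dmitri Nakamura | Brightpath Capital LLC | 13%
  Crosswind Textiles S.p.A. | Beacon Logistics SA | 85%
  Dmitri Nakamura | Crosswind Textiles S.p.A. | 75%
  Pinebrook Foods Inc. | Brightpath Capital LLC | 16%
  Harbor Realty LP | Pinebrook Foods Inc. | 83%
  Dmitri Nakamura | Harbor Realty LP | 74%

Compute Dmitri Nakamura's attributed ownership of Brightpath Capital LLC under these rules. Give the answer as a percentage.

50.8655%

Chain via Crosswind Textiles S.p.A. → Beacon Logistics SA (R2): 75% × 85% × 41% = 26.1375% of Brightpath Capital LLC.
Chain via Meridian Manufacturing Inc. → Orion Pharma AG (R2): 64% × 27% × 11% = 1.9008% of Brightpath Capital LLC.
Chain via Harbor Realty LP → Pinebrook Foods Inc. (R2): 74% × 83% × 16% = 9.8272% of Brightpath Capital LLC.
Direct interest in Brightpath Capital LLC: 13%.
Aggregating (R1): 26.1375% + 1.9008% + 9.8272% + 13% = 50.8655%.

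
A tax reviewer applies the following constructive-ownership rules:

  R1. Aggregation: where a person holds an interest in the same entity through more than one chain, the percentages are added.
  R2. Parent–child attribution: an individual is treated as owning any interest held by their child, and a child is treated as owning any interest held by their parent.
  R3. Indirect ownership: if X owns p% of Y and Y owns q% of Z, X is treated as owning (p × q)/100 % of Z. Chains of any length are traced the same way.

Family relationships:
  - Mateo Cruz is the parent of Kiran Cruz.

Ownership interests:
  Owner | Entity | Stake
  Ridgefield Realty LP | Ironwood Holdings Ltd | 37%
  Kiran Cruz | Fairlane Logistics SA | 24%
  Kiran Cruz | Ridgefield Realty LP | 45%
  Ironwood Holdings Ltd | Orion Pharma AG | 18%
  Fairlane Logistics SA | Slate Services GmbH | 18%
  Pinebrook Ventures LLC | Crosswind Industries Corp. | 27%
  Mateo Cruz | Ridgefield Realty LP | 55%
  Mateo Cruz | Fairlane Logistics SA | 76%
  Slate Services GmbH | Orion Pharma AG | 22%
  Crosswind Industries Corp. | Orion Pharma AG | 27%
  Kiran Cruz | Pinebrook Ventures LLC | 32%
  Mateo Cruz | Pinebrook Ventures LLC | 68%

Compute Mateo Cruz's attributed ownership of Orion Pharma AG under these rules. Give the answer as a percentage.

By parent–child attribution (R2), Mateo Cruz is treated as also owning Kiran Cruz's interest in Pinebrook Ventures LLC, giving 68% + 32% = 100%.
By parent–child attribution (R2), Mateo Cruz is treated as also owning Kiran Cruz's interest in Fairlane Logistics SA, giving 76% + 24% = 100%.
By parent–child attribution (R2), Mateo Cruz is treated as also owning Kiran Cruz's interest in Ridgefield Realty LP, giving 55% + 45% = 100%.
Chain via Pinebrook Ventures LLC → Crosswind Industries Corp. (R3): 100% × 27% × 27% = 7.29% of Orion Pharma AG.
Chain via Fairlane Logistics SA → Slate Services GmbH (R3): 100% × 18% × 22% = 3.96% of Orion Pharma AG.
Chain via Ridgefield Realty LP → Ironwood Holdings Ltd (R3): 100% × 37% × 18% = 6.66% of Orion Pharma AG.
Aggregating (R1): 7.29% + 3.96% + 6.66% = 17.91%.

17.91%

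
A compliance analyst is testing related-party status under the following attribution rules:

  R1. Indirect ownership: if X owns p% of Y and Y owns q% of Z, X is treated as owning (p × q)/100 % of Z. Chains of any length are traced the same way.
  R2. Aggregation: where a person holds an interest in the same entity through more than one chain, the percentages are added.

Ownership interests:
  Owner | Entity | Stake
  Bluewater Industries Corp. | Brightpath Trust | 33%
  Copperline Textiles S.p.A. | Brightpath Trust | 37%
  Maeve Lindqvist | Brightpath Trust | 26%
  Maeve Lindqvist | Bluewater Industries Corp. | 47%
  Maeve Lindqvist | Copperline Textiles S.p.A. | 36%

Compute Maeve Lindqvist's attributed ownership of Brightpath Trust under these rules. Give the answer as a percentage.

54.83%

Chain via Bluewater Industries Corp. (R1): 47% × 33% = 15.51% of Brightpath Trust.
Chain via Copperline Textiles S.p.A. (R1): 36% × 37% = 13.32% of Brightpath Trust.
Direct interest in Brightpath Trust: 26%.
Aggregating (R2): 15.51% + 13.32% + 26% = 54.83%.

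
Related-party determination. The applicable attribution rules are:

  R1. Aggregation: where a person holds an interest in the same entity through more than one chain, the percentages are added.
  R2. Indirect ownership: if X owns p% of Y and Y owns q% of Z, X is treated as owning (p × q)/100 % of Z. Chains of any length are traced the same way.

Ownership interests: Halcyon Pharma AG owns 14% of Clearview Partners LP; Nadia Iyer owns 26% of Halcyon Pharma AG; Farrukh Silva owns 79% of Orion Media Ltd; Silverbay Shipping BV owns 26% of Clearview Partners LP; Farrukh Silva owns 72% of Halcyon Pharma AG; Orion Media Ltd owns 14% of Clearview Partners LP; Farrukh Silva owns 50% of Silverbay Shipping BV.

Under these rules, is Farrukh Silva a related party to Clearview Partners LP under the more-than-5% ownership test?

Yes

Chain via Orion Media Ltd (R2): 79% × 14% = 11.06% of Clearview Partners LP.
Chain via Halcyon Pharma AG (R2): 72% × 14% = 10.08% of Clearview Partners LP.
Chain via Silverbay Shipping BV (R2): 50% × 26% = 13% of Clearview Partners LP.
Aggregating (R1): 11.06% + 10.08% + 13% = 34.14%.
34.14% exceeds the 5% threshold, so Farrukh is a related party to Clearview Partners LP.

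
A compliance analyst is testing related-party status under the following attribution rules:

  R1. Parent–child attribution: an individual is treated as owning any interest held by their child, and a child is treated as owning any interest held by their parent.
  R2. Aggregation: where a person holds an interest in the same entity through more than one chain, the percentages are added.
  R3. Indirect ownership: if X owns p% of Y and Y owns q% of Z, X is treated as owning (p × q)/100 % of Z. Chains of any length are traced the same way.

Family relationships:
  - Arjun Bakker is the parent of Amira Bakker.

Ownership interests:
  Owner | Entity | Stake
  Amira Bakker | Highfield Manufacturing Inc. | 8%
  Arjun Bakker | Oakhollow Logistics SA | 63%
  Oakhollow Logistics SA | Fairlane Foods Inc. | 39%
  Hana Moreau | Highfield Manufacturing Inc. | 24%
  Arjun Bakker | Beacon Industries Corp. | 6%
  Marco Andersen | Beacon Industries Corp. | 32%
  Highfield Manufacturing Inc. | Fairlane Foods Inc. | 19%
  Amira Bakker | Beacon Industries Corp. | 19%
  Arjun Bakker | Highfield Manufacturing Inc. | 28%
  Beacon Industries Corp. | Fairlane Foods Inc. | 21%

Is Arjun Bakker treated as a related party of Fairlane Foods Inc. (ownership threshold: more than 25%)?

By parent–child attribution (R1), Arjun Bakker is treated as also owning Amira Bakker's interest in Beacon Industries Corp, giving 6% + 19% = 25%.
By parent–child attribution (R1), Arjun Bakker is treated as also owning Amira Bakker's interest in Highfield Manufacturing Inc, giving 28% + 8% = 36%.
Chain via Oakhollow Logistics SA (R3): 63% × 39% = 24.57% of Fairlane Foods Inc.
Chain via Beacon Industries Corp. (R3): 25% × 21% = 5.25% of Fairlane Foods Inc.
Chain via Highfield Manufacturing Inc. (R3): 36% × 19% = 6.84% of Fairlane Foods Inc.
Aggregating (R2): 24.57% + 5.25% + 6.84% = 36.66%.
36.66% exceeds the 25% threshold, so Arjun is a related party to Fairlane Foods Inc.

Yes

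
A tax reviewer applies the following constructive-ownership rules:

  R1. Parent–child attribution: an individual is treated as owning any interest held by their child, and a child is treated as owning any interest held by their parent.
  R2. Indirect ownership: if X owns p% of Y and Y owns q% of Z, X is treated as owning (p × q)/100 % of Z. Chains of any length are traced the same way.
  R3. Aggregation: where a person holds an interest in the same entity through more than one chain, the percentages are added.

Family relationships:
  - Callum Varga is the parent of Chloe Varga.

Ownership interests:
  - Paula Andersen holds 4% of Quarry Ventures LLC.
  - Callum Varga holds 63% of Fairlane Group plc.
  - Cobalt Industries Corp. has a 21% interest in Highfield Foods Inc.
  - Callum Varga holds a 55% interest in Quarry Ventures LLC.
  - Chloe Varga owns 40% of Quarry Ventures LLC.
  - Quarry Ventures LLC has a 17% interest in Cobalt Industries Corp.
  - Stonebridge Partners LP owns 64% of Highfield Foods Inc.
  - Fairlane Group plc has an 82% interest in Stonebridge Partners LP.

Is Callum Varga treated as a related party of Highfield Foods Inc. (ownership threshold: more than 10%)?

By parent–child attribution (R1), Callum Varga is treated as also owning Chloe Varga's interest in Quarry Ventures LLC, giving 55% + 40% = 95%.
Chain via Quarry Ventures LLC → Cobalt Industries Corp. (R2): 95% × 17% × 21% = 3.3915% of Highfield Foods Inc.
Chain via Fairlane Group plc → Stonebridge Partners LP (R2): 63% × 82% × 64% = 33.0624% of Highfield Foods Inc.
Aggregating (R3): 3.3915% + 33.0624% = 36.4539%.
36.4539% exceeds the 10% threshold, so Callum is a related party to Highfield Foods Inc.

Yes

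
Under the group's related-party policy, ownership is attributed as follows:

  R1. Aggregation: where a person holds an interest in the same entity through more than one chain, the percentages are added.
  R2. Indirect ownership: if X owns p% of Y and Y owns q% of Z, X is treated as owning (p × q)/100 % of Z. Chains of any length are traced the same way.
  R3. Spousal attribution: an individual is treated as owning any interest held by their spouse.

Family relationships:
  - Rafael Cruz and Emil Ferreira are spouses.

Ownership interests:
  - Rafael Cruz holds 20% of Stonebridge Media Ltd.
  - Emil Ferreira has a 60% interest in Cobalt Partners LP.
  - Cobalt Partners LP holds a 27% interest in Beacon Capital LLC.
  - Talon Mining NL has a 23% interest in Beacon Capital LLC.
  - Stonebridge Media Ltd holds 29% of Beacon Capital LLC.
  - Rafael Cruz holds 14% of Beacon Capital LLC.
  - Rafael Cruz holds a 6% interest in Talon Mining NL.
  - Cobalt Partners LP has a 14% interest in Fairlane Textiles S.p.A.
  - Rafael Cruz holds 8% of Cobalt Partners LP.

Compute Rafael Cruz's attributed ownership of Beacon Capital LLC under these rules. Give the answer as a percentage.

39.54%

By spousal attribution (R3), Rafael Cruz is treated as also owning Emil Ferreira's interest in Cobalt Partners LP, giving 8% + 60% = 68%.
Chain via Talon Mining NL (R2): 6% × 23% = 1.38% of Beacon Capital LLC.
Chain via Stonebridge Media Ltd (R2): 20% × 29% = 5.8% of Beacon Capital LLC.
Chain via Cobalt Partners LP (R2): 68% × 27% = 18.36% of Beacon Capital LLC.
Direct interest in Beacon Capital LLC: 14%.
Aggregating (R1): 1.38% + 5.8% + 18.36% + 14% = 39.54%.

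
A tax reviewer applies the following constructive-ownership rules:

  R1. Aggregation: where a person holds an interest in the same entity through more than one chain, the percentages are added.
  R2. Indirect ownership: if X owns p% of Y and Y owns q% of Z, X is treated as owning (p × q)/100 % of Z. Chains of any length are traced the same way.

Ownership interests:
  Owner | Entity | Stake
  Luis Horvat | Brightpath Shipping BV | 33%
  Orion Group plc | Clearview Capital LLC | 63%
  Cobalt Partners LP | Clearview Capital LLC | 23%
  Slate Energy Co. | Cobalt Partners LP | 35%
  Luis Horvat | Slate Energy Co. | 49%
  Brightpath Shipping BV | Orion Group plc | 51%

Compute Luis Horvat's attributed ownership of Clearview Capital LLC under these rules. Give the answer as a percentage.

14.5474%

Chain via Brightpath Shipping BV → Orion Group plc (R2): 33% × 51% × 63% = 10.6029% of Clearview Capital LLC.
Chain via Slate Energy Co. → Cobalt Partners LP (R2): 49% × 35% × 23% = 3.9445% of Clearview Capital LLC.
Aggregating (R1): 10.6029% + 3.9445% = 14.5474%.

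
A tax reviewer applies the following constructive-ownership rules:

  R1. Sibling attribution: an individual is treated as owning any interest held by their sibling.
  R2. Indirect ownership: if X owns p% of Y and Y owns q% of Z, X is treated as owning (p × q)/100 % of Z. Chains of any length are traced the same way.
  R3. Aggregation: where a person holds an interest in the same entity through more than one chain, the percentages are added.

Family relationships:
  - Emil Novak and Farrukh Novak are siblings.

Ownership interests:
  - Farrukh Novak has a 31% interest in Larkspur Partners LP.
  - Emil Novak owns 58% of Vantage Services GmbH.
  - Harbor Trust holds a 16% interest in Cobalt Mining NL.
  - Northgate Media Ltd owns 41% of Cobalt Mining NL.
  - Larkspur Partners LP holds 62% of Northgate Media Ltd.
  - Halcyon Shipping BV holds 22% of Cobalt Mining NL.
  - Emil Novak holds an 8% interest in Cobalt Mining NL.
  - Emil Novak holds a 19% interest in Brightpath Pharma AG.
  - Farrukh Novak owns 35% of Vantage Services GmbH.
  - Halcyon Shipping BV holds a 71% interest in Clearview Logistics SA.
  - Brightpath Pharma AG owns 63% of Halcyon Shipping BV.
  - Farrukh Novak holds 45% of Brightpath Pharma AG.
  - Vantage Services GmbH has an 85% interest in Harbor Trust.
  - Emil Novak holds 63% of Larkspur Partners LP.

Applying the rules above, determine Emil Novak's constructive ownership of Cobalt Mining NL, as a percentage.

By sibling attribution (R1), Emil Novak is treated as also owning Farrukh Novak's interest in Brightpath Pharma AG, giving 19% + 45% = 64%.
By sibling attribution (R1), Emil Novak is treated as also owning Farrukh Novak's interest in Larkspur Partners LP, giving 63% + 31% = 94%.
By sibling attribution (R1), Emil Novak is treated as also owning Farrukh Novak's interest in Vantage Services GmbH, giving 58% + 35% = 93%.
Chain via Brightpath Pharma AG → Halcyon Shipping BV (R2): 64% × 63% × 22% = 8.8704% of Cobalt Mining NL.
Chain via Larkspur Partners LP → Northgate Media Ltd (R2): 94% × 62% × 41% = 23.8948% of Cobalt Mining NL.
Chain via Vantage Services GmbH → Harbor Trust (R2): 93% × 85% × 16% = 12.648% of Cobalt Mining NL.
Direct interest in Cobalt Mining NL: 8%.
Aggregating (R3): 8.8704% + 23.8948% + 12.648% + 8% = 53.4132%.

53.4132%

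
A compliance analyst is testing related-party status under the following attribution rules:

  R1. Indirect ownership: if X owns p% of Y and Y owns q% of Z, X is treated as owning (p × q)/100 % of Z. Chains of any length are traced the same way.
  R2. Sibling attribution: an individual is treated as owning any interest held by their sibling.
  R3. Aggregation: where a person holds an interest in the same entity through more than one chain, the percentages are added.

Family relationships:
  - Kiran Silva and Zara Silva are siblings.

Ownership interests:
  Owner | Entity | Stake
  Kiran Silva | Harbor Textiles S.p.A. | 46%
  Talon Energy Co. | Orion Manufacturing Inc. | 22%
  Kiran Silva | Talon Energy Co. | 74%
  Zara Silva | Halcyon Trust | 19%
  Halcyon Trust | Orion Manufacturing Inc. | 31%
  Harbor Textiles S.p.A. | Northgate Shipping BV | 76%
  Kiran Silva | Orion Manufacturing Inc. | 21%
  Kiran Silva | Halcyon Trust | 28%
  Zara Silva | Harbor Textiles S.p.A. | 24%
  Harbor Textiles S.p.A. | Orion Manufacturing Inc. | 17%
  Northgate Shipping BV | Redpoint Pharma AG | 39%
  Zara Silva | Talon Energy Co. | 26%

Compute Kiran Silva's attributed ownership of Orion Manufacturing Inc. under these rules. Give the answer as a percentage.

69.47%

By sibling attribution (R2), Kiran Silva is treated as also owning Zara Silva's interest in Halcyon Trust, giving 28% + 19% = 47%.
By sibling attribution (R2), Kiran Silva is treated as also owning Zara Silva's interest in Talon Energy Co, giving 74% + 26% = 100%.
By sibling attribution (R2), Kiran Silva is treated as also owning Zara Silva's interest in Harbor Textiles S.p.A, giving 46% + 24% = 70%.
Chain via Halcyon Trust (R1): 47% × 31% = 14.57% of Orion Manufacturing Inc.
Chain via Talon Energy Co. (R1): 100% × 22% = 22% of Orion Manufacturing Inc.
Chain via Harbor Textiles S.p.A. (R1): 70% × 17% = 11.9% of Orion Manufacturing Inc.
Direct interest in Orion Manufacturing Inc: 21%.
Aggregating (R3): 14.57% + 22% + 11.9% + 21% = 69.47%.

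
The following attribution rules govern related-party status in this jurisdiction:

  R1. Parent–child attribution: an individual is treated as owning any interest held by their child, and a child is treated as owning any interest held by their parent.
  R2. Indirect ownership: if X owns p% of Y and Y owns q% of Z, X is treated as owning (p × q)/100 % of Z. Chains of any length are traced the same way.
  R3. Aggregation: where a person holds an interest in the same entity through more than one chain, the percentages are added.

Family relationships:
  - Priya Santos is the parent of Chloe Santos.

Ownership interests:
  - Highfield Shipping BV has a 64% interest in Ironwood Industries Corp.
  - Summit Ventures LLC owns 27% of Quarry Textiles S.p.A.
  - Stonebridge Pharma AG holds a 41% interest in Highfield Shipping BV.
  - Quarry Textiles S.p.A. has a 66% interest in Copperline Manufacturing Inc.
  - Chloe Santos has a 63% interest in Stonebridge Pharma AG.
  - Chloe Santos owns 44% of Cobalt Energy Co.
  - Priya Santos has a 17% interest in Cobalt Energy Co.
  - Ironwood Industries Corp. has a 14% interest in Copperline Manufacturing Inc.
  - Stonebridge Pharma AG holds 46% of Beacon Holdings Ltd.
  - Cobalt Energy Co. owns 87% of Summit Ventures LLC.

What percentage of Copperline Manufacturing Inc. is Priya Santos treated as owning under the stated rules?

11.771442%

By parent–child attribution (R1), Priya Santos is treated as also owning Chloe Santos's interest in Cobalt Energy Co, giving 17% + 44% = 61%.
By parent–child attribution (R1), Priya Santos is treated as owning Chloe Santos's 63% interest in Stonebridge Pharma AG.
Chain via Cobalt Energy Co. → Summit Ventures LLC → Quarry Textiles S.p.A. (R2): 61% × 87% × 27% × 66% = 9.457074% of Copperline Manufacturing Inc.
Chain via Stonebridge Pharma AG → Highfield Shipping BV → Ironwood Industries Corp. (R2): 63% × 41% × 64% × 14% = 2.314368% of Copperline Manufacturing Inc.
Aggregating (R3): 9.457074% + 2.314368% = 11.771442%.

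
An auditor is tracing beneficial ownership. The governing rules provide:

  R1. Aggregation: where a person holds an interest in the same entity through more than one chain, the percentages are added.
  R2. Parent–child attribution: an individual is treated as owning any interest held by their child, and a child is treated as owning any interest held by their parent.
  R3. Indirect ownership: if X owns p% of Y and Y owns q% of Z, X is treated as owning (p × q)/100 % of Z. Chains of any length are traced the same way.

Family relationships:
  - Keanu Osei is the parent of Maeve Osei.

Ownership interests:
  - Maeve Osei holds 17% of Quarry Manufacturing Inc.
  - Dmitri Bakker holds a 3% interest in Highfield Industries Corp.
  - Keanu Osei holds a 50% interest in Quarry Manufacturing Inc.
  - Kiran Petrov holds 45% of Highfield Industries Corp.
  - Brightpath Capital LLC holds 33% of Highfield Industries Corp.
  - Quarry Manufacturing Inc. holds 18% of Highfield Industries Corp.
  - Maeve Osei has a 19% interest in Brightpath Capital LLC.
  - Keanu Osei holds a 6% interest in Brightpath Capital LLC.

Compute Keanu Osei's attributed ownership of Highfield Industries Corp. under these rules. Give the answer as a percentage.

20.31%

By parent–child attribution (R2), Keanu Osei is treated as also owning Maeve Osei's interest in Brightpath Capital LLC, giving 6% + 19% = 25%.
By parent–child attribution (R2), Keanu Osei is treated as also owning Maeve Osei's interest in Quarry Manufacturing Inc, giving 50% + 17% = 67%.
Chain via Brightpath Capital LLC (R3): 25% × 33% = 8.25% of Highfield Industries Corp.
Chain via Quarry Manufacturing Inc. (R3): 67% × 18% = 12.06% of Highfield Industries Corp.
Aggregating (R1): 8.25% + 12.06% = 20.31%.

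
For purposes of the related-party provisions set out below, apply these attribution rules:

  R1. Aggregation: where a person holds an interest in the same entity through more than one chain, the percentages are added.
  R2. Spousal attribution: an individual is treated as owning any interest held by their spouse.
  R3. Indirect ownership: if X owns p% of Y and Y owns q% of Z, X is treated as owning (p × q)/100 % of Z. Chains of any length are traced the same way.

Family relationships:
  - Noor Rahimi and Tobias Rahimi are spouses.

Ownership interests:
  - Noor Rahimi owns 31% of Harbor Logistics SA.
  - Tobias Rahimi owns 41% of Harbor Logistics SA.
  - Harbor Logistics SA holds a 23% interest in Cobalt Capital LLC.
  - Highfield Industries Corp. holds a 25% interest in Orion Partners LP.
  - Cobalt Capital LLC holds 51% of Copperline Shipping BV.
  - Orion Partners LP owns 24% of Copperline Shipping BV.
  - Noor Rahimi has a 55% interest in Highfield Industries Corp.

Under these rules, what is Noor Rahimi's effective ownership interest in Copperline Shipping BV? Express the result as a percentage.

By spousal attribution (R2), Noor Rahimi is treated as also owning Tobias Rahimi's interest in Harbor Logistics SA, giving 31% + 41% = 72%.
Chain via Harbor Logistics SA → Cobalt Capital LLC (R3): 72% × 23% × 51% = 8.4456% of Copperline Shipping BV.
Chain via Highfield Industries Corp. → Orion Partners LP (R3): 55% × 25% × 24% = 3.3% of Copperline Shipping BV.
Aggregating (R1): 8.4456% + 3.3% = 11.7456%.

11.7456%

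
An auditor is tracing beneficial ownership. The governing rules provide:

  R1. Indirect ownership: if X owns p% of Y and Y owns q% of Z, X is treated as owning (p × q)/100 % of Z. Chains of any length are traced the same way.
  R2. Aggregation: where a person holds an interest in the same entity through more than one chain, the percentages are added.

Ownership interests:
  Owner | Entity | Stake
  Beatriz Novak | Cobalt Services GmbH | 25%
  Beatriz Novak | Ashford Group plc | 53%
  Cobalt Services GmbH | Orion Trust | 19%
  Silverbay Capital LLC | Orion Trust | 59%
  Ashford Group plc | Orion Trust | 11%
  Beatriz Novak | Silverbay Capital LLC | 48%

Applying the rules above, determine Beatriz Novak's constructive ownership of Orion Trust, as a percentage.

Chain via Ashford Group plc (R1): 53% × 11% = 5.83% of Orion Trust.
Chain via Cobalt Services GmbH (R1): 25% × 19% = 4.75% of Orion Trust.
Chain via Silverbay Capital LLC (R1): 48% × 59% = 28.32% of Orion Trust.
Aggregating (R2): 5.83% + 4.75% + 28.32% = 38.9%.

38.9%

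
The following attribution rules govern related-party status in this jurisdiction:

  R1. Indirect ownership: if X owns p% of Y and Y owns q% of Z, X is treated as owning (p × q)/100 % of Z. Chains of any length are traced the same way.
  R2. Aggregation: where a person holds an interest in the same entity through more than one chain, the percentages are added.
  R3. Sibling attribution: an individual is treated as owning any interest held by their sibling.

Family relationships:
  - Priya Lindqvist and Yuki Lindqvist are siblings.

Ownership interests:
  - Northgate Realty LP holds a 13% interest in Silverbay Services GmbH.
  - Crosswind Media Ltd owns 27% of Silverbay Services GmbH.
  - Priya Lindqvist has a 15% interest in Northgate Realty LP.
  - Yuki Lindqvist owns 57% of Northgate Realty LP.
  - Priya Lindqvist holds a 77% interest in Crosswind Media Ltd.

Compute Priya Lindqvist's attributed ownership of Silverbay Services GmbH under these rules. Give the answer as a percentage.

By sibling attribution (R3), Priya Lindqvist is treated as also owning Yuki Lindqvist's interest in Northgate Realty LP, giving 15% + 57% = 72%.
Chain via Crosswind Media Ltd (R1): 77% × 27% = 20.79% of Silverbay Services GmbH.
Chain via Northgate Realty LP (R1): 72% × 13% = 9.36% of Silverbay Services GmbH.
Aggregating (R2): 20.79% + 9.36% = 30.15%.

30.15%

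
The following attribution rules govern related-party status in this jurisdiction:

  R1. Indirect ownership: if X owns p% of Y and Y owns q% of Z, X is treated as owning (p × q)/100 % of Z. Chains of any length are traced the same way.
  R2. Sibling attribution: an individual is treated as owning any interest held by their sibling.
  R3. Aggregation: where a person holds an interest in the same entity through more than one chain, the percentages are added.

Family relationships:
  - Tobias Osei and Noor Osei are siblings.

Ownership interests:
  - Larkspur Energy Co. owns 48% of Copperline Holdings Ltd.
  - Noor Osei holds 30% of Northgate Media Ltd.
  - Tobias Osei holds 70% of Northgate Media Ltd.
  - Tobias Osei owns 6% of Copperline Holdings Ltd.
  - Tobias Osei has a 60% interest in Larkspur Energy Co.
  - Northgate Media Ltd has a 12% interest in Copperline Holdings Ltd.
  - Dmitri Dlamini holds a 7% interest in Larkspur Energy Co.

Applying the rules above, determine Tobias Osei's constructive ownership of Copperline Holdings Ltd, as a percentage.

By sibling attribution (R2), Tobias Osei is treated as also owning Noor Osei's interest in Northgate Media Ltd, giving 70% + 30% = 100%.
Chain via Northgate Media Ltd (R1): 100% × 12% = 12% of Copperline Holdings Ltd.
Chain via Larkspur Energy Co. (R1): 60% × 48% = 28.8% of Copperline Holdings Ltd.
Direct interest in Copperline Holdings Ltd: 6%.
Aggregating (R3): 12% + 28.8% + 6% = 46.8%.

46.8%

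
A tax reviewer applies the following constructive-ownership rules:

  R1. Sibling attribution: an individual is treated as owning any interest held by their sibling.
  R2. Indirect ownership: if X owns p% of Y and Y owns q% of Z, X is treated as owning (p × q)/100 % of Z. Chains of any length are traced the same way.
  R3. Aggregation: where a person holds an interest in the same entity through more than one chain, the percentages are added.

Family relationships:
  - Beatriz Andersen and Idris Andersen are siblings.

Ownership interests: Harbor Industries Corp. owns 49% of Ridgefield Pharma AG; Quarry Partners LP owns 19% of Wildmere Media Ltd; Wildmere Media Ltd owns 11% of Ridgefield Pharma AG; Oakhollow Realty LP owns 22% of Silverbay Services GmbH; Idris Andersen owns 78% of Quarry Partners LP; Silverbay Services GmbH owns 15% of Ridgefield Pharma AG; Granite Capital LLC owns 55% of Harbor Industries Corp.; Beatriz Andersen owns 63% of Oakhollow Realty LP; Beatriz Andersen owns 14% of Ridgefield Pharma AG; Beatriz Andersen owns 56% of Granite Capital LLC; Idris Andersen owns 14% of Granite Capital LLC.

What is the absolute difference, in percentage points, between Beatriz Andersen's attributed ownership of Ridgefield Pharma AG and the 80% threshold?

43.4258

By sibling attribution (R1), Beatriz Andersen is treated as also owning Idris Andersen's interest in Granite Capital LLC, giving 56% + 14% = 70%.
By sibling attribution (R1), Beatriz Andersen is treated as owning Idris Andersen's 78% interest in Quarry Partners LP.
Chain via Granite Capital LLC → Harbor Industries Corp. (R2): 70% × 55% × 49% = 18.865% of Ridgefield Pharma AG.
Chain via Oakhollow Realty LP → Silverbay Services GmbH (R2): 63% × 22% × 15% = 2.079% of Ridgefield Pharma AG.
Direct interest in Ridgefield Pharma AG: 14%.
Chain via Quarry Partners LP → Wildmere Media Ltd (R2): 78% × 19% × 11% = 1.6302% of Ridgefield Pharma AG.
Aggregating (R3): 18.865% + 2.079% + 14% + 1.6302% = 36.5742%.
36.5742% falls short of the 80% threshold by 43.4258 percentage points.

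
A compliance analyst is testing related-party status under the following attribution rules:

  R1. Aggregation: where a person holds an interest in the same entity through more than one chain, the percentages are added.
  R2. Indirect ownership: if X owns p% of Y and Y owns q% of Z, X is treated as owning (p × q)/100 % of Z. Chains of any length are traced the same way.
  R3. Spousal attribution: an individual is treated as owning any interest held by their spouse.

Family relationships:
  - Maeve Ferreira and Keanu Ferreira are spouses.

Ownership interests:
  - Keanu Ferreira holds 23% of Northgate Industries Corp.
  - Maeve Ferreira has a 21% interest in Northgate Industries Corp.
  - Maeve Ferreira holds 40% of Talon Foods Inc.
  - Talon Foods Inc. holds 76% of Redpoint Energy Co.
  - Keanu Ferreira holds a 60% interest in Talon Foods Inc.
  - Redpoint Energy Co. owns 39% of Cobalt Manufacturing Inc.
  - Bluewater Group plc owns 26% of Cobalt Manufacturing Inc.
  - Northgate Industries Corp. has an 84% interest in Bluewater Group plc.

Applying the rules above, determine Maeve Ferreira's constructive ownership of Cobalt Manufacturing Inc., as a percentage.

39.2496%

By spousal attribution (R3), Maeve Ferreira is treated as also owning Keanu Ferreira's interest in Talon Foods Inc, giving 40% + 60% = 100%.
By spousal attribution (R3), Maeve Ferreira is treated as also owning Keanu Ferreira's interest in Northgate Industries Corp, giving 21% + 23% = 44%.
Chain via Talon Foods Inc. → Redpoint Energy Co. (R2): 100% × 76% × 39% = 29.64% of Cobalt Manufacturing Inc.
Chain via Northgate Industries Corp. → Bluewater Group plc (R2): 44% × 84% × 26% = 9.6096% of Cobalt Manufacturing Inc.
Aggregating (R1): 29.64% + 9.6096% = 39.2496%.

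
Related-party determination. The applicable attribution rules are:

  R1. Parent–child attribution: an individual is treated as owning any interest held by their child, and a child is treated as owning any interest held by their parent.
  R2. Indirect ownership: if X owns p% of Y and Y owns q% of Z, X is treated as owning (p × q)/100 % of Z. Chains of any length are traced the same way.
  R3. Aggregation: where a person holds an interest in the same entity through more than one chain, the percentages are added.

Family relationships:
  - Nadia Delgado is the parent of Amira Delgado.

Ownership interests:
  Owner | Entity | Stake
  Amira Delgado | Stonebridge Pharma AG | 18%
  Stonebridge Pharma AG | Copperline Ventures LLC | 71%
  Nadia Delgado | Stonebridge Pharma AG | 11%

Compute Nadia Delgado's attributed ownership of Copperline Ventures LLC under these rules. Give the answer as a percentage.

20.59%

By parent–child attribution (R1), Nadia Delgado is treated as also owning Amira Delgado's interest in Stonebridge Pharma AG, giving 11% + 18% = 29%.
Chain via Stonebridge Pharma AG (R2): 29% × 71% = 20.59% of Copperline Ventures LLC.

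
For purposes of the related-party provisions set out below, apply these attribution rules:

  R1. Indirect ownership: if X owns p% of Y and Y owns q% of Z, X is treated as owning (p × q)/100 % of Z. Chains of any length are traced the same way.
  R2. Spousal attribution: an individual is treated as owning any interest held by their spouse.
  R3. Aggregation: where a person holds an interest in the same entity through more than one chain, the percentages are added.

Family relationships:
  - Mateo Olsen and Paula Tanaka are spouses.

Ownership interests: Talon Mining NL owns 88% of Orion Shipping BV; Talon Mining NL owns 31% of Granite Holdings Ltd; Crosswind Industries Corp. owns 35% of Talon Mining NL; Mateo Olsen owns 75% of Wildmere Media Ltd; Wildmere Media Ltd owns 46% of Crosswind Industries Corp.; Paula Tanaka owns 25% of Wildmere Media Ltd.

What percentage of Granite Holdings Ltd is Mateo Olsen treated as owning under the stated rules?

By spousal attribution (R2), Mateo Olsen is treated as also owning Paula Tanaka's interest in Wildmere Media Ltd, giving 75% + 25% = 100%.
Chain via Wildmere Media Ltd → Crosswind Industries Corp. → Talon Mining NL (R1): 100% × 46% × 35% × 31% = 4.991% of Granite Holdings Ltd.

4.991%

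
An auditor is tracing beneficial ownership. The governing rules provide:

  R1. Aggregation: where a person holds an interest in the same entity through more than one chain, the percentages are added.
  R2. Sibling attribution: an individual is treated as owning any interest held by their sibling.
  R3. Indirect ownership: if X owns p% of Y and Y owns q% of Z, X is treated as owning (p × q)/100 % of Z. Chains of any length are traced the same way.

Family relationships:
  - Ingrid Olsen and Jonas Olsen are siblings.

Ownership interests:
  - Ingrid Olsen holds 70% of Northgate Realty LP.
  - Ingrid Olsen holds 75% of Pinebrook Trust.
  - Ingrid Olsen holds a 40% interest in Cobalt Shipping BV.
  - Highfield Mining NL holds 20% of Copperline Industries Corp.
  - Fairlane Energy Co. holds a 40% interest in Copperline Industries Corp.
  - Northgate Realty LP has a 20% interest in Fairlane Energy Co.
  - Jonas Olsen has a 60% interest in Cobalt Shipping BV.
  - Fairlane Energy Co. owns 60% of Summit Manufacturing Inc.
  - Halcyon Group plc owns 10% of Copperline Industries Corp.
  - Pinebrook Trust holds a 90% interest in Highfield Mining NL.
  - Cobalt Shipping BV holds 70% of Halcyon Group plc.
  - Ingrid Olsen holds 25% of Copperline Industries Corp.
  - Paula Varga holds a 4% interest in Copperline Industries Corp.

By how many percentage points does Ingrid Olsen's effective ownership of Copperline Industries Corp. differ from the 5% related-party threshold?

By sibling attribution (R2), Ingrid Olsen is treated as also owning Jonas Olsen's interest in Cobalt Shipping BV, giving 40% + 60% = 100%.
Chain via Pinebrook Trust → Highfield Mining NL (R3): 75% × 90% × 20% = 13.5% of Copperline Industries Corp.
Chain via Northgate Realty LP → Fairlane Energy Co. (R3): 70% × 20% × 40% = 5.6% of Copperline Industries Corp.
Chain via Cobalt Shipping BV → Halcyon Group plc (R3): 100% × 70% × 10% = 7% of Copperline Industries Corp.
Direct interest in Copperline Industries Corp: 25%.
Aggregating (R1): 13.5% + 5.6% + 7% + 25% = 51.1%.
51.1% exceeds the 5% threshold by 46.1 percentage points.

46.1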